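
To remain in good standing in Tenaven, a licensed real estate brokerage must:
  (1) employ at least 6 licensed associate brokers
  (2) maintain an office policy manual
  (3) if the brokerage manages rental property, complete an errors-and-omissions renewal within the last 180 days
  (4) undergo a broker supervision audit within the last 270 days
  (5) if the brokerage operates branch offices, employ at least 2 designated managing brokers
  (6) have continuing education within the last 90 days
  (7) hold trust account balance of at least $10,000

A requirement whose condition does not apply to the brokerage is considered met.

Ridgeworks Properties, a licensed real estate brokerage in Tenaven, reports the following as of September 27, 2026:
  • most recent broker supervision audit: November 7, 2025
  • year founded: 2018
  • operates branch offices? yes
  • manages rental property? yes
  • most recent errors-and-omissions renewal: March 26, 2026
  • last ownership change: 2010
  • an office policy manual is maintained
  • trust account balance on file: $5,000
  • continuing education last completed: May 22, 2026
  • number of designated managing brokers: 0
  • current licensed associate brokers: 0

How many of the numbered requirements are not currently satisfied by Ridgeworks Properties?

6

1. licensed associate brokers 0 < 6 → not met
2. office policy manual present → met
3. condition 'manages rental property' holds; errors-and-omissions renewal 185 days ago vs limit 180 → not met
4. broker supervision audit 324 days ago vs limit 270 → not met
5. condition 'operates branch offices' holds; designated managing brokers 0 < 2 → not met
6. continuing education 128 days ago vs limit 90 → not met
7. trust account balance $5,000 < $10,000 → not met
Not met: 6 of 7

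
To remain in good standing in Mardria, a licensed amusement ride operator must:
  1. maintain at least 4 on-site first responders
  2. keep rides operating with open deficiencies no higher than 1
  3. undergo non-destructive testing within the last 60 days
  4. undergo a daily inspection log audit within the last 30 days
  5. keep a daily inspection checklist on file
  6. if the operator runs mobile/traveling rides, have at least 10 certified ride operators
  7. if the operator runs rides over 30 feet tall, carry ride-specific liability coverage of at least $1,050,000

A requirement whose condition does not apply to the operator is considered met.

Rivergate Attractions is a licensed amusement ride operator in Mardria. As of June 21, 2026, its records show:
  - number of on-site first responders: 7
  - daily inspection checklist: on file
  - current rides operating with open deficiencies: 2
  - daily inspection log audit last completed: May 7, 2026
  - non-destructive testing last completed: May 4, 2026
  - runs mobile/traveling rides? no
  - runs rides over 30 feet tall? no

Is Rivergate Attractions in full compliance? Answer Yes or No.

No

1. on-site first responders 7 ≥ 4 → met
2. rides operating with open deficiencies 2 > 1 → not met
3. non-destructive testing 48 days ago vs limit 60 → met
4. daily inspection log audit 45 days ago vs limit 30 → not met
5. daily inspection checklist present → met
6. condition 'runs mobile/traveling rides' does not hold → requirement n/a → met
7. condition 'runs rides over 30 feet tall' does not hold → requirement n/a → met
Not met: 2, 4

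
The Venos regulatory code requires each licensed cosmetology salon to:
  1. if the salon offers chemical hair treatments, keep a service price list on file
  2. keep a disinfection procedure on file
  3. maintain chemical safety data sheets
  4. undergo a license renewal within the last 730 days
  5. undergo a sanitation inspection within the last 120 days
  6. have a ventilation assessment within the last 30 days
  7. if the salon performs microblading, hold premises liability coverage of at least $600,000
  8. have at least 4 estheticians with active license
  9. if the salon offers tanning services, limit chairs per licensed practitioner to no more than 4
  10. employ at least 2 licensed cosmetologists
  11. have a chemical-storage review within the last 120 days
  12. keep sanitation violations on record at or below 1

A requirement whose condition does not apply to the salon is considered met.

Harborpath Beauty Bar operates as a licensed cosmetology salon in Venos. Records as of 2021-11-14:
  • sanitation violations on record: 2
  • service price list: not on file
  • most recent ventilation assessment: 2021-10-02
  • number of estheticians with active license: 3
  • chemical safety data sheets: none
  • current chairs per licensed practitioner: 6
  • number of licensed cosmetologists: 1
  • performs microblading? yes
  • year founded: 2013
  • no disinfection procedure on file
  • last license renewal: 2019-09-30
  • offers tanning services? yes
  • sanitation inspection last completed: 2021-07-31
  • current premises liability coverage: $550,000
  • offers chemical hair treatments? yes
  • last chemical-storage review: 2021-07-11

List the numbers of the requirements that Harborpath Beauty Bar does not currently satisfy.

1, 2, 3, 4, 6, 7, 8, 9, 10, 11, 12

1. condition 'offers chemical hair treatments' holds; service price list absent → not met
2. disinfection procedure absent → not met
3. chemical safety data sheets absent → not met
4. license renewal 776 days ago vs limit 730 → not met
5. sanitation inspection 106 days ago vs limit 120 → met
6. ventilation assessment 43 days ago vs limit 30 → not met
7. condition 'performs microblading' holds; premises liability coverage $550,000 < $600,000 → not met
8. estheticians with active license 3 < 4 → not met
9. condition 'offers tanning services' holds; chairs per licensed practitioner 6 > 4 → not met
10. licensed cosmetologists 1 < 2 → not met
11. chemical-storage review 126 days ago vs limit 120 → not met
12. sanitation violations on record 2 > 1 → not met
Not met: 1, 2, 3, 4, 6, 7, 8, 9, 10, 11, 12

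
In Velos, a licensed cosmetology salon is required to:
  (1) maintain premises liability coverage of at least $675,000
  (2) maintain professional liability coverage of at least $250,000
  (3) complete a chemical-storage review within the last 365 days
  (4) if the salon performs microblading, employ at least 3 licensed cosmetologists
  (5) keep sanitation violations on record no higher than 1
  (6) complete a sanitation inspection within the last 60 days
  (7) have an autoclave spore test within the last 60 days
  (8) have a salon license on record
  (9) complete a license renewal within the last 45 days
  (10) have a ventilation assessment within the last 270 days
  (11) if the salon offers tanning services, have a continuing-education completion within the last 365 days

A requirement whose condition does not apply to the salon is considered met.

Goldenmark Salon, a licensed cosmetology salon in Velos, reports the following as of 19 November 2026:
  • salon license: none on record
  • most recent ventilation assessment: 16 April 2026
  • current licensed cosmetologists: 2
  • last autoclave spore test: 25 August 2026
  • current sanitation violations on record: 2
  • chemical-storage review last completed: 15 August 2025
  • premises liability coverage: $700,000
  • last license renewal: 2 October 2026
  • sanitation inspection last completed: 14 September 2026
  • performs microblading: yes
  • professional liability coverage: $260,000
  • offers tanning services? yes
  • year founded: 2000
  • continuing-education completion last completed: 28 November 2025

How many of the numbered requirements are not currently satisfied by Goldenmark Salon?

1. premises liability coverage $700,000 ≥ $675,000 → met
2. professional liability coverage $260,000 ≥ $250,000 → met
3. chemical-storage review 461 days ago vs limit 365 → not met
4. condition 'performs microblading' holds; licensed cosmetologists 2 < 3 → not met
5. sanitation violations on record 2 > 1 → not met
6. sanitation inspection 66 days ago vs limit 60 → not met
7. autoclave spore test 86 days ago vs limit 60 → not met
8. salon license absent → not met
9. license renewal 48 days ago vs limit 45 → not met
10. ventilation assessment 217 days ago vs limit 270 → met
11. condition 'offers tanning services' holds; continuing-education completion 356 days ago vs limit 365 → met
Not met: 7 of 11

7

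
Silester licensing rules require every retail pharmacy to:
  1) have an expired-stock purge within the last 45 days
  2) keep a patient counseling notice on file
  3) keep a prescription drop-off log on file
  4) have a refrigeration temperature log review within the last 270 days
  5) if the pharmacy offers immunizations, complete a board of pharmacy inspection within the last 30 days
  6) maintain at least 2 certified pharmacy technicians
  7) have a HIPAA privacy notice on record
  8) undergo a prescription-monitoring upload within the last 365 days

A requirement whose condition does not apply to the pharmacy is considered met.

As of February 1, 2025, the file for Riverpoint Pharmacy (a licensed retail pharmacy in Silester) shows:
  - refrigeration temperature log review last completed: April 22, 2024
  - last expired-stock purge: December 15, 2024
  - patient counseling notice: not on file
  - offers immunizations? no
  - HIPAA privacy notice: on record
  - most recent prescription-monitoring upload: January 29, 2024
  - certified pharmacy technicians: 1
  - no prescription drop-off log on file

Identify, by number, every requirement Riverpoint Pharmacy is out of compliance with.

1, 2, 3, 4, 6, 8

1. expired-stock purge 48 days ago vs limit 45 → not met
2. patient counseling notice absent → not met
3. prescription drop-off log absent → not met
4. refrigeration temperature log review 285 days ago vs limit 270 → not met
5. condition 'offers immunizations' does not hold → requirement n/a → met
6. certified pharmacy technicians 1 < 2 → not met
7. HIPAA privacy notice present → met
8. prescription-monitoring upload 369 days ago vs limit 365 → not met
Not met: 1, 2, 3, 4, 6, 8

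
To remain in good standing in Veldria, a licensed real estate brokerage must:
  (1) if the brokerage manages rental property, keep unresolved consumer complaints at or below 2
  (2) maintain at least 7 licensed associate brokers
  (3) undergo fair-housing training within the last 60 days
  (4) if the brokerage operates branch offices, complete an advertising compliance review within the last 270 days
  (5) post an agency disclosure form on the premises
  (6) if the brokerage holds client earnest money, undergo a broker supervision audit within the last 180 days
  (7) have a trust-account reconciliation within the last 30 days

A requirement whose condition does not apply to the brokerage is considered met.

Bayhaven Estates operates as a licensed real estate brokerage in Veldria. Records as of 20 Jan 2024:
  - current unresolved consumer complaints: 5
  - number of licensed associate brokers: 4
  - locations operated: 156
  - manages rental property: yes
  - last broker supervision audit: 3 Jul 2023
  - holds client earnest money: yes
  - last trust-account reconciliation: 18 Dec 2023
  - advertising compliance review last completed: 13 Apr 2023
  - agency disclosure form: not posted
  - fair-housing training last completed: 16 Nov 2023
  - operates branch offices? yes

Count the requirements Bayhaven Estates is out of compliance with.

1. condition 'manages rental property' holds; unresolved consumer complaints 5 > 2 → not met
2. licensed associate brokers 4 < 7 → not met
3. fair-housing training 65 days ago vs limit 60 → not met
4. condition 'operates branch offices' holds; advertising compliance review 282 days ago vs limit 270 → not met
5. agency disclosure form absent → not met
6. condition 'holds client earnest money' holds; broker supervision audit 201 days ago vs limit 180 → not met
7. trust-account reconciliation 33 days ago vs limit 30 → not met
Not met: 7 of 7

7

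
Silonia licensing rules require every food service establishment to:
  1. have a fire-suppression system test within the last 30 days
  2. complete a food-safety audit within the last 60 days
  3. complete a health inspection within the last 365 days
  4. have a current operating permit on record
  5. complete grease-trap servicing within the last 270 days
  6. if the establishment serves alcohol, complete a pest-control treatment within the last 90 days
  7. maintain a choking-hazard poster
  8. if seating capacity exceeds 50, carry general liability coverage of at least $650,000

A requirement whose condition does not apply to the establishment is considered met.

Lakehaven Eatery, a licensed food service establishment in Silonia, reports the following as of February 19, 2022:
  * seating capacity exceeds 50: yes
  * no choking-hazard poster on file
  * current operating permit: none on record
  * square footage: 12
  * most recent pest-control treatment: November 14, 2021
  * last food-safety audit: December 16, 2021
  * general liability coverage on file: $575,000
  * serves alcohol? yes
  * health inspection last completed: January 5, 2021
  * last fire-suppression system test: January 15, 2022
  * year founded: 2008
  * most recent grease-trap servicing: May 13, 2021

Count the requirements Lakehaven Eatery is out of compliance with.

1. fire-suppression system test 35 days ago vs limit 30 → not met
2. food-safety audit 65 days ago vs limit 60 → not met
3. health inspection 410 days ago vs limit 365 → not met
4. current operating permit absent → not met
5. grease-trap servicing 282 days ago vs limit 270 → not met
6. condition 'serves alcohol' holds; pest-control treatment 97 days ago vs limit 90 → not met
7. choking-hazard poster absent → not met
8. condition 'seating capacity exceeds 50' holds; general liability coverage $575,000 < $650,000 → not met
Not met: 8 of 8

8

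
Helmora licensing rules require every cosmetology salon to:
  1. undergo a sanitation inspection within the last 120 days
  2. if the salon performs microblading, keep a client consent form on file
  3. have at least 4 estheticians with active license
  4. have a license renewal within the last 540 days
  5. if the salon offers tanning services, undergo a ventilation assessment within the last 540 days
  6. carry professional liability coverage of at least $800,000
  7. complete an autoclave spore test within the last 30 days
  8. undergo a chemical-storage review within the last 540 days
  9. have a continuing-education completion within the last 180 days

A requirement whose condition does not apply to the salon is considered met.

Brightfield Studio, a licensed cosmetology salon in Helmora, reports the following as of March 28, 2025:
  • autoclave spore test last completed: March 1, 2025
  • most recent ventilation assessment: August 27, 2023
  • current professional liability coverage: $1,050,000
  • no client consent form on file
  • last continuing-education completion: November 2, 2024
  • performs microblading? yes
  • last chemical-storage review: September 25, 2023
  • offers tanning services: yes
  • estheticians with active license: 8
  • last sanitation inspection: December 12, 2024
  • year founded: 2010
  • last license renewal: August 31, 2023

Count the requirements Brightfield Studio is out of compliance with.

1. sanitation inspection 106 days ago vs limit 120 → met
2. condition 'performs microblading' holds; client consent form absent → not met
3. estheticians with active license 8 ≥ 4 → met
4. license renewal 575 days ago vs limit 540 → not met
5. condition 'offers tanning services' holds; ventilation assessment 579 days ago vs limit 540 → not met
6. professional liability coverage $1,050,000 ≥ $800,000 → met
7. autoclave spore test 27 days ago vs limit 30 → met
8. chemical-storage review 550 days ago vs limit 540 → not met
9. continuing-education completion 146 days ago vs limit 180 → met
Not met: 4 of 9

4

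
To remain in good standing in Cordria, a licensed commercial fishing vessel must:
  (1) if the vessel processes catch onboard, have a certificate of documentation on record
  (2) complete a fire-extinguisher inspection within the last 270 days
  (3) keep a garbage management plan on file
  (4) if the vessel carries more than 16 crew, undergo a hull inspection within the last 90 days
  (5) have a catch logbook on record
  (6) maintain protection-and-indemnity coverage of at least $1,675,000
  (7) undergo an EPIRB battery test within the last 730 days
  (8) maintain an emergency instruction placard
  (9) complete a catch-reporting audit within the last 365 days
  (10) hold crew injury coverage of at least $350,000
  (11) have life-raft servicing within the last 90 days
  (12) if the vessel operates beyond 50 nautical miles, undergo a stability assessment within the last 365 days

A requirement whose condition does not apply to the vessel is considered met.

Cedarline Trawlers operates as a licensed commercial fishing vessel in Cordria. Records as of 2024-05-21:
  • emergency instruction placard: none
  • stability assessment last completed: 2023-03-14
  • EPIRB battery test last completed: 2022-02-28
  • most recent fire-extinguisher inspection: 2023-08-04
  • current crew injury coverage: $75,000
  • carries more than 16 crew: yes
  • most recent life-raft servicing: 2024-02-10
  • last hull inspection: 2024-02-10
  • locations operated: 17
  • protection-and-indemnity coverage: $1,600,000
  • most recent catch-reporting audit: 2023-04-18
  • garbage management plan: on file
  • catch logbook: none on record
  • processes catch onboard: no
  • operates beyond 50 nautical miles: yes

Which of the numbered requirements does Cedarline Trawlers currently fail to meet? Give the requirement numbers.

2, 4, 5, 6, 7, 8, 9, 10, 11, 12

1. condition 'processes catch onboard' does not hold → requirement n/a → met
2. fire-extinguisher inspection 291 days ago vs limit 270 → not met
3. garbage management plan present → met
4. condition 'carries more than 16 crew' holds; hull inspection 101 days ago vs limit 90 → not met
5. catch logbook absent → not met
6. protection-and-indemnity coverage $1,600,000 < $1,675,000 → not met
7. EPIRB battery test 813 days ago vs limit 730 → not met
8. emergency instruction placard absent → not met
9. catch-reporting audit 399 days ago vs limit 365 → not met
10. crew injury coverage $75,000 < $350,000 → not met
11. life-raft servicing 101 days ago vs limit 90 → not met
12. condition 'operates beyond 50 nautical miles' holds; stability assessment 434 days ago vs limit 365 → not met
Not met: 2, 4, 5, 6, 7, 8, 9, 10, 11, 12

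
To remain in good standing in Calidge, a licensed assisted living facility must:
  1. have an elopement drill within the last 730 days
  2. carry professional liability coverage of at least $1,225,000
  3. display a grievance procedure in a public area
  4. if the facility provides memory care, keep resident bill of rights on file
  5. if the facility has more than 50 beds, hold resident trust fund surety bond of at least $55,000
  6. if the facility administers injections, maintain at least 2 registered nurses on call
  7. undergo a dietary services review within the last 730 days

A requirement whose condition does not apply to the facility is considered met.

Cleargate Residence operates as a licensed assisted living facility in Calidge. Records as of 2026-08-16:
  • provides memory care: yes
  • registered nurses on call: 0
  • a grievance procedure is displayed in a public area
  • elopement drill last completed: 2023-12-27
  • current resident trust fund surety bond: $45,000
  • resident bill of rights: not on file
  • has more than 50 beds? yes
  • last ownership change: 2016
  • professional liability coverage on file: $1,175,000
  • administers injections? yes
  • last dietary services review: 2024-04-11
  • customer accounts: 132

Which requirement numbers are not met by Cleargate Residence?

1. elopement drill 963 days ago vs limit 730 → not met
2. professional liability coverage $1,175,000 < $1,225,000 → not met
3. grievance procedure present → met
4. condition 'provides memory care' holds; resident bill of rights absent → not met
5. condition 'has more than 50 beds' holds; resident trust fund surety bond $45,000 < $55,000 → not met
6. condition 'administers injections' holds; registered nurses on call 0 < 2 → not met
7. dietary services review 857 days ago vs limit 730 → not met
Not met: 1, 2, 4, 5, 6, 7

1, 2, 4, 5, 6, 7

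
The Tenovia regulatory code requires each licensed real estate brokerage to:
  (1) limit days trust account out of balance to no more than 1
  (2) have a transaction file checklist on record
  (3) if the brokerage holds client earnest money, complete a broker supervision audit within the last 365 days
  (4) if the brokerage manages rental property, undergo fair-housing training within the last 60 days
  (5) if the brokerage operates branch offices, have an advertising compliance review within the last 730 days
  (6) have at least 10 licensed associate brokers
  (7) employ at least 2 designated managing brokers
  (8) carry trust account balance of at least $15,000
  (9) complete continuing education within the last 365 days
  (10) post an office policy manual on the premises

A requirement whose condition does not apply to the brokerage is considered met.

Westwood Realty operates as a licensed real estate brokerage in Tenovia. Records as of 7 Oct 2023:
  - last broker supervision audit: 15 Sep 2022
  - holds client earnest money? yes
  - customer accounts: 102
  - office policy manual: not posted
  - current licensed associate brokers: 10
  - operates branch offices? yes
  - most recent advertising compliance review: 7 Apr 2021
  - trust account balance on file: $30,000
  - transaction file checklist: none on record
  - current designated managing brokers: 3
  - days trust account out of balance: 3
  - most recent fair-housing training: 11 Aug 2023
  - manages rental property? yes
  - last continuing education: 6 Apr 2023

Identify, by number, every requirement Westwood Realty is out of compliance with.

1. days trust account out of balance 3 > 1 → not met
2. transaction file checklist absent → not met
3. condition 'holds client earnest money' holds; broker supervision audit 387 days ago vs limit 365 → not met
4. condition 'manages rental property' holds; fair-housing training 57 days ago vs limit 60 → met
5. condition 'operates branch offices' holds; advertising compliance review 913 days ago vs limit 730 → not met
6. licensed associate brokers 10 ≥ 10 → met
7. designated managing brokers 3 ≥ 2 → met
8. trust account balance $30,000 ≥ $15,000 → met
9. continuing education 184 days ago vs limit 365 → met
10. office policy manual absent → not met
Not met: 1, 2, 3, 5, 10

1, 2, 3, 5, 10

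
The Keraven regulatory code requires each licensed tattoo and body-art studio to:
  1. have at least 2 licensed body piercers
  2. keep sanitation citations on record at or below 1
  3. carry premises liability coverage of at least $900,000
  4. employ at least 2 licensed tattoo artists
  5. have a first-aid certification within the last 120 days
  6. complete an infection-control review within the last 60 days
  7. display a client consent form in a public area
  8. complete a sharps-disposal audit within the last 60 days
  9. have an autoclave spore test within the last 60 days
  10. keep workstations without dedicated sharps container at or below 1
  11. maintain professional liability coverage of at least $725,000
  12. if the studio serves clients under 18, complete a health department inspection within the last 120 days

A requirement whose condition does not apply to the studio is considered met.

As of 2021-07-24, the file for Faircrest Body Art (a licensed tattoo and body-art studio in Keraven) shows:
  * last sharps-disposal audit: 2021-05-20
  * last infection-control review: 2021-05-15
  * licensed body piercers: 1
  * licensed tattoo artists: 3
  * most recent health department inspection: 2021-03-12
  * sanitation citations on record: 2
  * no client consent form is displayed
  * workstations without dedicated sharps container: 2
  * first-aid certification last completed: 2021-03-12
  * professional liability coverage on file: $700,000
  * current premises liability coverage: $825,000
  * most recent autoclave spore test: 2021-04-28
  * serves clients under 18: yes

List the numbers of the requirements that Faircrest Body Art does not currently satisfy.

1. licensed body piercers 1 < 2 → not met
2. sanitation citations on record 2 > 1 → not met
3. premises liability coverage $825,000 < $900,000 → not met
4. licensed tattoo artists 3 ≥ 2 → met
5. first-aid certification 134 days ago vs limit 120 → not met
6. infection-control review 70 days ago vs limit 60 → not met
7. client consent form absent → not met
8. sharps-disposal audit 65 days ago vs limit 60 → not met
9. autoclave spore test 87 days ago vs limit 60 → not met
10. workstations without dedicated sharps container 2 > 1 → not met
11. professional liability coverage $700,000 < $725,000 → not met
12. condition 'serves clients under 18' holds; health department inspection 134 days ago vs limit 120 → not met
Not met: 1, 2, 3, 5, 6, 7, 8, 9, 10, 11, 12

1, 2, 3, 5, 6, 7, 8, 9, 10, 11, 12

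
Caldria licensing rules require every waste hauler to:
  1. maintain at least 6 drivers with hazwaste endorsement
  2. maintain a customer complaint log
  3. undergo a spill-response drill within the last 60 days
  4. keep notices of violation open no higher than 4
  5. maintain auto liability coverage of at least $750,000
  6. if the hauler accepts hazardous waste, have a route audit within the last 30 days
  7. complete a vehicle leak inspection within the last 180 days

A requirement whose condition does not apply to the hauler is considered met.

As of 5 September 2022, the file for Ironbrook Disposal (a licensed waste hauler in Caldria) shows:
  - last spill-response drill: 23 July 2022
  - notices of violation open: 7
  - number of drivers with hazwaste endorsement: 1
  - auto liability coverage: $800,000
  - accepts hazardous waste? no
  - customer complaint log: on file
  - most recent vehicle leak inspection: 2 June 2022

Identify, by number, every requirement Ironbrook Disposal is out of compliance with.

1. drivers with hazwaste endorsement 1 < 6 → not met
2. customer complaint log present → met
3. spill-response drill 44 days ago vs limit 60 → met
4. notices of violation open 7 > 4 → not met
5. auto liability coverage $800,000 ≥ $750,000 → met
6. condition 'accepts hazardous waste' does not hold → requirement n/a → met
7. vehicle leak inspection 95 days ago vs limit 180 → met
Not met: 1, 4

1, 4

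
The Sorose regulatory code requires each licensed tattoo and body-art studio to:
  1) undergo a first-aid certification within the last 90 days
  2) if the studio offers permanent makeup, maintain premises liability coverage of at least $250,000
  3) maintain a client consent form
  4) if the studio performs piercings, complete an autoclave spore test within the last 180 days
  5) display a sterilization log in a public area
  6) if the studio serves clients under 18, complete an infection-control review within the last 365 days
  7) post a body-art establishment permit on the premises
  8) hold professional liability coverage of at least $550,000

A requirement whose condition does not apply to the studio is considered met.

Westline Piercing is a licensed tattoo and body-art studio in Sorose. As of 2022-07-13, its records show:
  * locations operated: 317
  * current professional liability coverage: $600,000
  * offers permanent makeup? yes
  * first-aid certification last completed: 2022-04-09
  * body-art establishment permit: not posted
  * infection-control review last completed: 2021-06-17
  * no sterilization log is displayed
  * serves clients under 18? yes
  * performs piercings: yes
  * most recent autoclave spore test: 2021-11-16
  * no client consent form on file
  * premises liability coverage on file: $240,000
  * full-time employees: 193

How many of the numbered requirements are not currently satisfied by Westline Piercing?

7

1. first-aid certification 95 days ago vs limit 90 → not met
2. condition 'offers permanent makeup' holds; premises liability coverage $240,000 < $250,000 → not met
3. client consent form absent → not met
4. condition 'performs piercings' holds; autoclave spore test 239 days ago vs limit 180 → not met
5. sterilization log absent → not met
6. condition 'serves clients under 18' holds; infection-control review 391 days ago vs limit 365 → not met
7. body-art establishment permit absent → not met
8. professional liability coverage $600,000 ≥ $550,000 → met
Not met: 7 of 8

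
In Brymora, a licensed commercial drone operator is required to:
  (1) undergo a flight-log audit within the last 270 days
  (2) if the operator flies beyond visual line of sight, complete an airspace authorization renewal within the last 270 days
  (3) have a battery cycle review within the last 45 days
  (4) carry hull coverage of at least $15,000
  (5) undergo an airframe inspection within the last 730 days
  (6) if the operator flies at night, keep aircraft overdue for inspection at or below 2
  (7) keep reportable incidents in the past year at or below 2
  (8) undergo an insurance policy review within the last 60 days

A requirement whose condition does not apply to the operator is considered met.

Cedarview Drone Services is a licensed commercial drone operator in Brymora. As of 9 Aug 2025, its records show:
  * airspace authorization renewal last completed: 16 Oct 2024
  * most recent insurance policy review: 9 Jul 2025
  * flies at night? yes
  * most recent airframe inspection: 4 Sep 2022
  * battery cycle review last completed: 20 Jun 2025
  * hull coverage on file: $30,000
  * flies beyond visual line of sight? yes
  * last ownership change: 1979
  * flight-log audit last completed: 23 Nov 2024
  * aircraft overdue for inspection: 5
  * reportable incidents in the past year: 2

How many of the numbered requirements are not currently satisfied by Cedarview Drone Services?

1. flight-log audit 259 days ago vs limit 270 → met
2. condition 'flies beyond visual line of sight' holds; airspace authorization renewal 297 days ago vs limit 270 → not met
3. battery cycle review 50 days ago vs limit 45 → not met
4. hull coverage $30,000 ≥ $15,000 → met
5. airframe inspection 1070 days ago vs limit 730 → not met
6. condition 'flies at night' holds; aircraft overdue for inspection 5 > 2 → not met
7. reportable incidents in the past year 2 ≤ 2 → met
8. insurance policy review 31 days ago vs limit 60 → met
Not met: 4 of 8

4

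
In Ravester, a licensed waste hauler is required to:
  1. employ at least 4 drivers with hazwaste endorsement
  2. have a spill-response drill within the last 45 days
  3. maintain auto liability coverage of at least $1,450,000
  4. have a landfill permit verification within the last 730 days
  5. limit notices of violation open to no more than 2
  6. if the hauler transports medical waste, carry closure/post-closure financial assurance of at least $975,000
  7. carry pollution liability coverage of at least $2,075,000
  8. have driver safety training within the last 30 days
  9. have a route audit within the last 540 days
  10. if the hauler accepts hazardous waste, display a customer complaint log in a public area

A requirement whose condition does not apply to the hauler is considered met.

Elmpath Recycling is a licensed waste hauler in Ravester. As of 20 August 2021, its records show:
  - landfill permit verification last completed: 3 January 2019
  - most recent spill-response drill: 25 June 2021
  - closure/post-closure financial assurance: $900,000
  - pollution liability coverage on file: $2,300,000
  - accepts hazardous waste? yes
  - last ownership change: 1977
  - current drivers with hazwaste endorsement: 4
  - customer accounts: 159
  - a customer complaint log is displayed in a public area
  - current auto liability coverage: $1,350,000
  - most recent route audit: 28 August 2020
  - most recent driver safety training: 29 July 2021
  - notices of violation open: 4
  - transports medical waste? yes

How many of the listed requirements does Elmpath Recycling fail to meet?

5

1. drivers with hazwaste endorsement 4 ≥ 4 → met
2. spill-response drill 56 days ago vs limit 45 → not met
3. auto liability coverage $1,350,000 < $1,450,000 → not met
4. landfill permit verification 960 days ago vs limit 730 → not met
5. notices of violation open 4 > 2 → not met
6. condition 'transports medical waste' holds; closure/post-closure financial assurance $900,000 < $975,000 → not met
7. pollution liability coverage $2,300,000 ≥ $2,075,000 → met
8. driver safety training 22 days ago vs limit 30 → met
9. route audit 357 days ago vs limit 540 → met
10. condition 'accepts hazardous waste' holds; customer complaint log present → met
Not met: 5 of 10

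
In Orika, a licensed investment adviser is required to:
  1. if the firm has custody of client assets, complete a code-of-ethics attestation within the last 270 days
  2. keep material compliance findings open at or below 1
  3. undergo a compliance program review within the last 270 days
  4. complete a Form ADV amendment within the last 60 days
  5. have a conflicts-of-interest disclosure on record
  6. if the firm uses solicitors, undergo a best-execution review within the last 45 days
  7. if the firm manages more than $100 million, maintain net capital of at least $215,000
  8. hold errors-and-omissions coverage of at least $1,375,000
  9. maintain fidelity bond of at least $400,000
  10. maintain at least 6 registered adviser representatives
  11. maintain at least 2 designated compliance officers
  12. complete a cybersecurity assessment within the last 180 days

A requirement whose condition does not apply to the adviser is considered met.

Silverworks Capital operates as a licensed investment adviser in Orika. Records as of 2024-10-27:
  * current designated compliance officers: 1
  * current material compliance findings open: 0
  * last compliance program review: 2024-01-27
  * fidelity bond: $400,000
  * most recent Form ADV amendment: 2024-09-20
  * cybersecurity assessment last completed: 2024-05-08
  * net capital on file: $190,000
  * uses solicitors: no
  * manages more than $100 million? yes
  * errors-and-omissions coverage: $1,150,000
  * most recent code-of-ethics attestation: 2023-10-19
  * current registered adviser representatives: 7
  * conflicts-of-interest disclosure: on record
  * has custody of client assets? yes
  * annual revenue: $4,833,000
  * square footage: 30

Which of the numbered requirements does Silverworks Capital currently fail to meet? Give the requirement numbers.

1. condition 'has custody of client assets' holds; code-of-ethics attestation 374 days ago vs limit 270 → not met
2. material compliance findings open 0 ≤ 1 → met
3. compliance program review 274 days ago vs limit 270 → not met
4. Form ADV amendment 37 days ago vs limit 60 → met
5. conflicts-of-interest disclosure present → met
6. condition 'uses solicitors' does not hold → requirement n/a → met
7. condition 'manages more than $100 million' holds; net capital $190,000 < $215,000 → not met
8. errors-and-omissions coverage $1,150,000 < $1,375,000 → not met
9. fidelity bond $400,000 ≥ $400,000 → met
10. registered adviser representatives 7 ≥ 6 → met
11. designated compliance officers 1 < 2 → not met
12. cybersecurity assessment 172 days ago vs limit 180 → met
Not met: 1, 3, 7, 8, 11

1, 3, 7, 8, 11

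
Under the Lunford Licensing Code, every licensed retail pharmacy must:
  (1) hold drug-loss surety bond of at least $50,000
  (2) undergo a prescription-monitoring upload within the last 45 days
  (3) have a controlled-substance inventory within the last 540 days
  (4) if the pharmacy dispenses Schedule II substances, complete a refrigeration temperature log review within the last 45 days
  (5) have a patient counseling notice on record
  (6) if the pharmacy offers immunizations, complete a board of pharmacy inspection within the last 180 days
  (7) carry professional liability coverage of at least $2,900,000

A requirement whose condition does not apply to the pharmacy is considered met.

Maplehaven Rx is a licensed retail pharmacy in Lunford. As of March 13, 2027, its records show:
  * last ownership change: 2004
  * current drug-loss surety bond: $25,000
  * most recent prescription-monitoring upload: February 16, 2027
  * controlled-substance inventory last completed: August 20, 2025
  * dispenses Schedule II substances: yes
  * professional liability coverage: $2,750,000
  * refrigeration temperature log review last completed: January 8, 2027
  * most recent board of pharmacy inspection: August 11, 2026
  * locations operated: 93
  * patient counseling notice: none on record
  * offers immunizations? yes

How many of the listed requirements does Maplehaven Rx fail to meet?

6

1. drug-loss surety bond $25,000 < $50,000 → not met
2. prescription-monitoring upload 25 days ago vs limit 45 → met
3. controlled-substance inventory 570 days ago vs limit 540 → not met
4. condition 'dispenses Schedule II substances' holds; refrigeration temperature log review 64 days ago vs limit 45 → not met
5. patient counseling notice absent → not met
6. condition 'offers immunizations' holds; board of pharmacy inspection 214 days ago vs limit 180 → not met
7. professional liability coverage $2,750,000 < $2,900,000 → not met
Not met: 6 of 7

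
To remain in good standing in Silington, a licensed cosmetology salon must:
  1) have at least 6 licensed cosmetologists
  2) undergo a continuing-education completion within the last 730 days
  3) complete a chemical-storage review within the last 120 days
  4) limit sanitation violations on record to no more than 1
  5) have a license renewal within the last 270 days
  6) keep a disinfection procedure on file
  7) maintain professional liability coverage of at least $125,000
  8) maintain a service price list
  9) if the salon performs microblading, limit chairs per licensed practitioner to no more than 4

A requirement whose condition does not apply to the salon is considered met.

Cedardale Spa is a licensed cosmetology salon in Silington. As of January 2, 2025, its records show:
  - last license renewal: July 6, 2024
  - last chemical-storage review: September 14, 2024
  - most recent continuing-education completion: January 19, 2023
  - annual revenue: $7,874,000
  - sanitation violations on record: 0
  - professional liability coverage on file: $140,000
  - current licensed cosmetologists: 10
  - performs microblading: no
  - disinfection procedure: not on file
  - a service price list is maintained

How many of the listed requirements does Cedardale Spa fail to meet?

1

1. licensed cosmetologists 10 ≥ 6 → met
2. continuing-education completion 714 days ago vs limit 730 → met
3. chemical-storage review 110 days ago vs limit 120 → met
4. sanitation violations on record 0 ≤ 1 → met
5. license renewal 180 days ago vs limit 270 → met
6. disinfection procedure absent → not met
7. professional liability coverage $140,000 ≥ $125,000 → met
8. service price list present → met
9. condition 'performs microblading' does not hold → requirement n/a → met
Not met: 1 of 9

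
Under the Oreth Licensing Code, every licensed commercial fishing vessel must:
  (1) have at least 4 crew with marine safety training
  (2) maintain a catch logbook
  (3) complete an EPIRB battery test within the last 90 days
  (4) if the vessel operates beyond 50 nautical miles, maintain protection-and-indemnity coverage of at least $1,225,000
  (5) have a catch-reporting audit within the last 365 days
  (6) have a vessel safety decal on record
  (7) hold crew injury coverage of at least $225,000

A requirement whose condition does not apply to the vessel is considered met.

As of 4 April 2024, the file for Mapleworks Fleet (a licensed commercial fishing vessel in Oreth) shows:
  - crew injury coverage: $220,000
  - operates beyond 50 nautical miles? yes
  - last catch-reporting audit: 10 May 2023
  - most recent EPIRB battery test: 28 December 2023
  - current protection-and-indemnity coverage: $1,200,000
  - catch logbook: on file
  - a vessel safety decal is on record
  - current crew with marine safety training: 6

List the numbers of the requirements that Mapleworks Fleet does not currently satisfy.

1. crew with marine safety training 6 ≥ 4 → met
2. catch logbook present → met
3. EPIRB battery test 98 days ago vs limit 90 → not met
4. condition 'operates beyond 50 nautical miles' holds; protection-and-indemnity coverage $1,200,000 < $1,225,000 → not met
5. catch-reporting audit 330 days ago vs limit 365 → met
6. vessel safety decal present → met
7. crew injury coverage $220,000 < $225,000 → not met
Not met: 3, 4, 7

3, 4, 7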